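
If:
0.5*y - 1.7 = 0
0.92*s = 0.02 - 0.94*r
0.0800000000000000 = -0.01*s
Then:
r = 7.85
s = -8.00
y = 3.40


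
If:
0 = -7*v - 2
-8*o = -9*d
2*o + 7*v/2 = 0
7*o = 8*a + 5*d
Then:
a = 23/144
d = 4/9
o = 1/2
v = -2/7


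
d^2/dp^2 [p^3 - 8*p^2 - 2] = 6*p - 16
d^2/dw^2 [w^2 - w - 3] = 2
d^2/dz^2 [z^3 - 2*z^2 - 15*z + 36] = 6*z - 4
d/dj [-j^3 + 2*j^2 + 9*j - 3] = -3*j^2 + 4*j + 9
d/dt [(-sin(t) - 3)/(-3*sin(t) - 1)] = -8*cos(t)/(3*sin(t) + 1)^2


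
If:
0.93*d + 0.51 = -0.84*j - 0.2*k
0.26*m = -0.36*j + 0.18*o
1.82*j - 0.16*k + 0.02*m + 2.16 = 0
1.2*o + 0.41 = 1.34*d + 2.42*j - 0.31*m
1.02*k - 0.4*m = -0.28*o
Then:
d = 0.34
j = -1.13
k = 0.62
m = 0.01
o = -2.25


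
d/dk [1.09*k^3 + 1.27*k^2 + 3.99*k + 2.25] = 3.27*k^2 + 2.54*k + 3.99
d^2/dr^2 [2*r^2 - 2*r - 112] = 4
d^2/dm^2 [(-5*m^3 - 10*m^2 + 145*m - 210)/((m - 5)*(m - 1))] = 20*(-7*m^3 - 3*m^2 + 123*m - 241)/(m^6 - 18*m^5 + 123*m^4 - 396*m^3 + 615*m^2 - 450*m + 125)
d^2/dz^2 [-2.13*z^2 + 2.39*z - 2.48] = -4.26000000000000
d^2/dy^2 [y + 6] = 0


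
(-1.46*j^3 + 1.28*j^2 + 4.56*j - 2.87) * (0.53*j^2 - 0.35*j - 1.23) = -0.7738*j^5 + 1.1894*j^4 + 3.7646*j^3 - 4.6915*j^2 - 4.6043*j + 3.5301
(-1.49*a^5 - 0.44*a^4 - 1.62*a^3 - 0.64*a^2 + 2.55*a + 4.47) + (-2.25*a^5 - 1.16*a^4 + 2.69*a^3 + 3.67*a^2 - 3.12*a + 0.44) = -3.74*a^5 - 1.6*a^4 + 1.07*a^3 + 3.03*a^2 - 0.57*a + 4.91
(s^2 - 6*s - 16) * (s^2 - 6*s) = s^4 - 12*s^3 + 20*s^2 + 96*s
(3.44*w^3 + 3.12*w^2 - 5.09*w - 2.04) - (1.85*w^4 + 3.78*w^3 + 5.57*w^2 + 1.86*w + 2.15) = -1.85*w^4 - 0.34*w^3 - 2.45*w^2 - 6.95*w - 4.19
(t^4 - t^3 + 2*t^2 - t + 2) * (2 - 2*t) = -2*t^5 + 4*t^4 - 6*t^3 + 6*t^2 - 6*t + 4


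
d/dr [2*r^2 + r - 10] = 4*r + 1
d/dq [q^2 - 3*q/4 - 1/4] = 2*q - 3/4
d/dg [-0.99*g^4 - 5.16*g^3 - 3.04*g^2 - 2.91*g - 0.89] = -3.96*g^3 - 15.48*g^2 - 6.08*g - 2.91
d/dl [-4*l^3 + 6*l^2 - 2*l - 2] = -12*l^2 + 12*l - 2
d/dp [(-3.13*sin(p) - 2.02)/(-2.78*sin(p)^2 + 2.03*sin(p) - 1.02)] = (-8.7014*sin(p)^2 - 11.2312*sin(p) + 7.2932)*cos(p)/(7.7284*sin(p)^4 - 11.2868*sin(p)^3 + 9.7921*sin(p)^2 - 4.1412*sin(p) + 1.0404)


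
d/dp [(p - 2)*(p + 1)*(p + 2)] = 3*p^2 + 2*p - 4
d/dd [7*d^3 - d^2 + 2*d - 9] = 21*d^2 - 2*d + 2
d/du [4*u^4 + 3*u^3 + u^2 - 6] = u*(16*u^2 + 9*u + 2)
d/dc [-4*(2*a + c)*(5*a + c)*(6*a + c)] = -208*a^2 - 104*a*c - 12*c^2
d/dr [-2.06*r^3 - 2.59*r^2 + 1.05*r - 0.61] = -6.18*r^2 - 5.18*r + 1.05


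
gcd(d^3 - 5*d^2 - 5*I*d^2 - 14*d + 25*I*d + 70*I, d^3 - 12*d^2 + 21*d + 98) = d^2 - 5*d - 14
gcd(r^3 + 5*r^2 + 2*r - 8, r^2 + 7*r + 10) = r + 2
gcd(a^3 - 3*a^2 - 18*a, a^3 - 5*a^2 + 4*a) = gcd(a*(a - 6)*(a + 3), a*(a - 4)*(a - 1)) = a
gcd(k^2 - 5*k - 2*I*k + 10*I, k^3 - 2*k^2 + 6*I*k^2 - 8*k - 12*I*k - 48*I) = 1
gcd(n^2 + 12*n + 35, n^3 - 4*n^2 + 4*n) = 1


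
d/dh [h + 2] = 1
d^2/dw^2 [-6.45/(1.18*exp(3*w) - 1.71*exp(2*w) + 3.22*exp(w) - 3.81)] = (-6.45*(3.54*exp(2*w) - 3.42*exp(w) + 3.22)*(7.08*exp(2*w) - 6.84*exp(w) + 6.44)*exp(w) + (68.499*exp(2*w) - 44.118*exp(w) + 20.769)*(1.18*exp(3*w) - 1.71*exp(2*w) + 3.22*exp(w) - 3.81))*exp(w)/(1.18*exp(3*w) - 1.71*exp(2*w) + 3.22*exp(w) - 3.81)^3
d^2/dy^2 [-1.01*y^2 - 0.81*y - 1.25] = -2.02000000000000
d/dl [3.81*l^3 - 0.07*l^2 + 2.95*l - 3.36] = 11.43*l^2 - 0.14*l + 2.95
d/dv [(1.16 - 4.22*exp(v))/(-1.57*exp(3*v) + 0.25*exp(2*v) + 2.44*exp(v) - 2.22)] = (-13.2508*exp(3*v) + 6.5186*exp(2*v) - 0.58*exp(v) + 6.538)*exp(v)/(2.4649*exp(6*v) - 0.785*exp(5*v) - 7.5991*exp(4*v) + 8.1908*exp(3*v) + 4.8436*exp(2*v) - 10.8336*exp(v) + 4.9284)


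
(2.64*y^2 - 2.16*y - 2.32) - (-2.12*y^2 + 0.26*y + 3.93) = 4.76*y^2 - 2.42*y - 6.25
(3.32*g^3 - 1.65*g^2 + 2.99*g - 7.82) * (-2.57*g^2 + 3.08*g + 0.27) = -8.5324*g^5 + 14.4661*g^4 - 11.8699*g^3 + 28.8611*g^2 - 23.2783*g - 2.1114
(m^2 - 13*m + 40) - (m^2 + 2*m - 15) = 55 - 15*m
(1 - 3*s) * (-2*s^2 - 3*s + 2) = 6*s^3 + 7*s^2 - 9*s + 2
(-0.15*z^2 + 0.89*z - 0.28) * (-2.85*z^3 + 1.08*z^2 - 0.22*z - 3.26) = 0.4275*z^5 - 2.6985*z^4 + 1.7922*z^3 - 0.00920000000000015*z^2 - 2.8398*z + 0.9128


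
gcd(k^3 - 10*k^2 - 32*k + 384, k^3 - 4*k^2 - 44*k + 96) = k^2 - 2*k - 48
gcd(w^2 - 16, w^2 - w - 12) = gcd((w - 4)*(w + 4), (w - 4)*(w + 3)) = w - 4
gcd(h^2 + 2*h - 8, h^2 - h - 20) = h + 4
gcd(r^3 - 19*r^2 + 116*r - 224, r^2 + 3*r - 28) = r - 4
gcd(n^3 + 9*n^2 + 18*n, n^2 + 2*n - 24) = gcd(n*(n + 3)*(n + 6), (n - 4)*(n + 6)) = n + 6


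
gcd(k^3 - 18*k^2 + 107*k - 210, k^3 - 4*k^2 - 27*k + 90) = k - 6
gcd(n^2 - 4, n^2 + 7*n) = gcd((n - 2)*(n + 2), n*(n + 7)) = 1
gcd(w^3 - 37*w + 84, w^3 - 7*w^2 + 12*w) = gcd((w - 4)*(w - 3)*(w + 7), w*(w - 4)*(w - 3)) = w^2 - 7*w + 12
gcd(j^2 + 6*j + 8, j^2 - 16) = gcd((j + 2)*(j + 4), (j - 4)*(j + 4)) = j + 4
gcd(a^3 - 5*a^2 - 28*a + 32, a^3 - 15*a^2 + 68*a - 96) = a - 8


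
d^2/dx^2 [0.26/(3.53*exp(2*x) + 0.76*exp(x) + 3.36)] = (-(3.6712*exp(x) + 0.1976)*(3.53*exp(2*x) + 0.76*exp(x) + 3.36) + 0.26*(7.06*exp(x) + 0.76)*(14.12*exp(x) + 1.52)*exp(x))*exp(x)/(3.53*exp(2*x) + 0.76*exp(x) + 3.36)^3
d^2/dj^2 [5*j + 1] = 0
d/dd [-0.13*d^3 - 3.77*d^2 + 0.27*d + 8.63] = -0.39*d^2 - 7.54*d + 0.27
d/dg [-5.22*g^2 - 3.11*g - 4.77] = -10.44*g - 3.11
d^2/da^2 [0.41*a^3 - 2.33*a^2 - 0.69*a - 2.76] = 2.46*a - 4.66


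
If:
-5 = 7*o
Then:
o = -5/7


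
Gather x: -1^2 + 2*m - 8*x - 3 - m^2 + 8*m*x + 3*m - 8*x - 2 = -m^2 + 5*m + x*(8*m - 16) - 6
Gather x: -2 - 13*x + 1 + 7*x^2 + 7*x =7*x^2 - 6*x - 1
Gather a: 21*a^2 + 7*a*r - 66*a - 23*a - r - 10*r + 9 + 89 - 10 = 21*a^2 + a*(7*r - 89) - 11*r + 88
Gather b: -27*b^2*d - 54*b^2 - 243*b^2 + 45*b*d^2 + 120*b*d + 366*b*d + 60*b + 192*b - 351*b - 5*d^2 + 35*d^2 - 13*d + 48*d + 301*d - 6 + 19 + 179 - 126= b^2*(-27*d - 297) + b*(45*d^2 + 486*d - 99) + 30*d^2 + 336*d + 66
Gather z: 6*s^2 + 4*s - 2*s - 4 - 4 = 6*s^2 + 2*s - 8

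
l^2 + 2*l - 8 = (l - 2)*(l + 4)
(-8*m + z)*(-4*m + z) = 32*m^2 - 12*m*z + z^2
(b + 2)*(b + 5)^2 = b^3 + 12*b^2 + 45*b + 50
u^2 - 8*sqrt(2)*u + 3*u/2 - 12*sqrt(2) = (u + 3/2)*(u - 8*sqrt(2))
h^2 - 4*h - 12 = (h - 6)*(h + 2)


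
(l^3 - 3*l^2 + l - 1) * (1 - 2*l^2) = -2*l^5 + 6*l^4 - l^3 - l^2 + l - 1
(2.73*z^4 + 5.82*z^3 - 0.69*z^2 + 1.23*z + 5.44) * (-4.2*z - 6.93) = -11.466*z^5 - 43.3629*z^4 - 37.4346*z^3 - 0.384300000000001*z^2 - 31.3719*z - 37.6992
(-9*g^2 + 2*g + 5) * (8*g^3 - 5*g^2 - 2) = -72*g^5 + 61*g^4 + 30*g^3 - 7*g^2 - 4*g - 10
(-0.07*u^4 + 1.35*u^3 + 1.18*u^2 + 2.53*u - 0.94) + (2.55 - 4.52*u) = -0.07*u^4 + 1.35*u^3 + 1.18*u^2 - 1.99*u + 1.61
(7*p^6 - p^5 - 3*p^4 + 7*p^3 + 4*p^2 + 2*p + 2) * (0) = 0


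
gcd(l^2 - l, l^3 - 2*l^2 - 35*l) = l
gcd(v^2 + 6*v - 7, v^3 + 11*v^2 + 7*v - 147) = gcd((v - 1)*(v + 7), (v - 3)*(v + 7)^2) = v + 7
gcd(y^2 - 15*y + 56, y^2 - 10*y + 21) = y - 7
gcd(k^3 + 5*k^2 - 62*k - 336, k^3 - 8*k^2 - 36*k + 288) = k^2 - 2*k - 48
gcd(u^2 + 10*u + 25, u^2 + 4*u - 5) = u + 5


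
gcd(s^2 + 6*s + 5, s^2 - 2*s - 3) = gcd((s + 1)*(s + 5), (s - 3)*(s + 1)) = s + 1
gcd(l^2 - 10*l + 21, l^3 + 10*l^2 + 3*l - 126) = l - 3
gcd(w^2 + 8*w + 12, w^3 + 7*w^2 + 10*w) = w + 2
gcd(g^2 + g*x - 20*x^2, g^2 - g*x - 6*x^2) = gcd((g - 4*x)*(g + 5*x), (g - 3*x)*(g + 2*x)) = 1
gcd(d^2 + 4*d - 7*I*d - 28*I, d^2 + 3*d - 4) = d + 4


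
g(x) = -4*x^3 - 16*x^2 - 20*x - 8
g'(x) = -12*x^2 - 32*x - 20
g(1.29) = -69.01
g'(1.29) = -81.25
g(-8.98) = 1777.96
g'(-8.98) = -700.32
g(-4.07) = 78.04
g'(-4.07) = -88.54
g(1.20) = -61.95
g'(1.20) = -75.68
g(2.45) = -211.86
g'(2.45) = -170.43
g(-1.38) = -0.36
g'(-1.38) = 1.31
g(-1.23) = -0.16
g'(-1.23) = 1.21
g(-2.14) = 0.73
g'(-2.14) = -6.48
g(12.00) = -9464.00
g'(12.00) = -2132.00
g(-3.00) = 16.00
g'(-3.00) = -32.00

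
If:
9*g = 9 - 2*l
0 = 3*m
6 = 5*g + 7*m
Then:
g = 6/5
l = -9/10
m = 0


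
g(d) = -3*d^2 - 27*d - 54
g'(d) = -6*d - 27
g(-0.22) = -48.21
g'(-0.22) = -25.68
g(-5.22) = 5.19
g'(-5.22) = 4.32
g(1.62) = -105.61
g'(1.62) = -36.72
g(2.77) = -151.81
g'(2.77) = -43.62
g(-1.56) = -19.18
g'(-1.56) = -17.64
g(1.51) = -101.61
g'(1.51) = -36.06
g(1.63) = -105.98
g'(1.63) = -36.78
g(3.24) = -172.97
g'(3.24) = -46.44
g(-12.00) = -162.00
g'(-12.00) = 45.00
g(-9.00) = -54.00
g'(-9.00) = 27.00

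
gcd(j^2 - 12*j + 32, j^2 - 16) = j - 4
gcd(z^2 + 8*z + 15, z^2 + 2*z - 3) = z + 3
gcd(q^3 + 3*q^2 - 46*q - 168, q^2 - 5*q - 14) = q - 7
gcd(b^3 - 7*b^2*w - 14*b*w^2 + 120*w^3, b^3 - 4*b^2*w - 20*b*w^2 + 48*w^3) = -b^2 + 2*b*w + 24*w^2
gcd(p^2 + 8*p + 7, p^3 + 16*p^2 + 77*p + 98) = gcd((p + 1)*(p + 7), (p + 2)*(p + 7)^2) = p + 7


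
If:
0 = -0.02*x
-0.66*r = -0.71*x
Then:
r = 0.00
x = 0.00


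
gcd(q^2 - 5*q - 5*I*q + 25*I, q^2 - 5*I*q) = q - 5*I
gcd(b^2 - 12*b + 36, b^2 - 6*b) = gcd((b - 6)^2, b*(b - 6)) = b - 6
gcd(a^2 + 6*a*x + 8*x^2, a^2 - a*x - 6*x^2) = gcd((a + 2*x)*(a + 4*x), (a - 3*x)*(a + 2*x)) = a + 2*x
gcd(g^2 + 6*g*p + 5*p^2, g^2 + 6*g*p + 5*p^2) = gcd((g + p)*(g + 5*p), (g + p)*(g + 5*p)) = g^2 + 6*g*p + 5*p^2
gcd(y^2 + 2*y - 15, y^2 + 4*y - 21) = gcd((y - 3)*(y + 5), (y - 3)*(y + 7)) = y - 3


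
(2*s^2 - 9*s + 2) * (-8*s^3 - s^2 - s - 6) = -16*s^5 + 70*s^4 - 9*s^3 - 5*s^2 + 52*s - 12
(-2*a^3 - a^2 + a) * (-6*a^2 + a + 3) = 12*a^5 + 4*a^4 - 13*a^3 - 2*a^2 + 3*a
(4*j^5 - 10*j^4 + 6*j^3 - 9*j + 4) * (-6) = -24*j^5 + 60*j^4 - 36*j^3 + 54*j - 24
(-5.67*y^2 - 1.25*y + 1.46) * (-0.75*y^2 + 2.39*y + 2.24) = 4.2525*y^4 - 12.6138*y^3 - 16.7833*y^2 + 0.6894*y + 3.2704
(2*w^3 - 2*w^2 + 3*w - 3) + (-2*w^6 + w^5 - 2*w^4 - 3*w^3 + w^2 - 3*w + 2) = -2*w^6 + w^5 - 2*w^4 - w^3 - w^2 - 1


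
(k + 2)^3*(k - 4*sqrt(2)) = k^4 - 4*sqrt(2)*k^3 + 6*k^3 - 24*sqrt(2)*k^2 + 12*k^2 - 48*sqrt(2)*k + 8*k - 32*sqrt(2)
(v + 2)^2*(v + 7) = v^3 + 11*v^2 + 32*v + 28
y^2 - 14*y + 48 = (y - 8)*(y - 6)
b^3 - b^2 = b^2*(b - 1)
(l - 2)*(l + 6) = l^2 + 4*l - 12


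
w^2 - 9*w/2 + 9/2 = (w - 3)*(w - 3/2)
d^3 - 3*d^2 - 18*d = d*(d - 6)*(d + 3)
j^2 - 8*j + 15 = (j - 5)*(j - 3)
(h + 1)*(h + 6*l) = h^2 + 6*h*l + h + 6*l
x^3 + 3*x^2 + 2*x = x*(x + 1)*(x + 2)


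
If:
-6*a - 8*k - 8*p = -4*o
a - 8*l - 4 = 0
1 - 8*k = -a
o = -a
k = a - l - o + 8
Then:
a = -67/14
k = -53/112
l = -123/112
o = 67/14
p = 723/112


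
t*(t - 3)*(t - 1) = t^3 - 4*t^2 + 3*t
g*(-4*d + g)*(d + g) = -4*d^2*g - 3*d*g^2 + g^3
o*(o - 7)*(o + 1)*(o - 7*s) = o^4 - 7*o^3*s - 6*o^3 + 42*o^2*s - 7*o^2 + 49*o*s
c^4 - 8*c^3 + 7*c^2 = c^2*(c - 7)*(c - 1)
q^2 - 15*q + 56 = (q - 8)*(q - 7)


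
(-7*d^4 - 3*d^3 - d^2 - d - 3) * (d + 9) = -7*d^5 - 66*d^4 - 28*d^3 - 10*d^2 - 12*d - 27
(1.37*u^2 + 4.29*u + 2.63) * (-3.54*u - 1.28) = -4.8498*u^3 - 16.9402*u^2 - 14.8014*u - 3.3664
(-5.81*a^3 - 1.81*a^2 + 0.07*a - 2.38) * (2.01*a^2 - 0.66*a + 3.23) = -11.6781*a^5 + 0.1965*a^4 - 17.431*a^3 - 10.6763*a^2 + 1.7969*a - 7.6874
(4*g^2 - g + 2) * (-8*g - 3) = -32*g^3 - 4*g^2 - 13*g - 6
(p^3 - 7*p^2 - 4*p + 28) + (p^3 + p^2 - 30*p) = 2*p^3 - 6*p^2 - 34*p + 28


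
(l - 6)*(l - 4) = l^2 - 10*l + 24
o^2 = o^2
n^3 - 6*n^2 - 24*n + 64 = (n - 8)*(n - 2)*(n + 4)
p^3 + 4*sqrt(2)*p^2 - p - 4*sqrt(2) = (p - 1)*(p + 1)*(p + 4*sqrt(2))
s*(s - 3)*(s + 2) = s^3 - s^2 - 6*s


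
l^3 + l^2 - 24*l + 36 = (l - 3)*(l - 2)*(l + 6)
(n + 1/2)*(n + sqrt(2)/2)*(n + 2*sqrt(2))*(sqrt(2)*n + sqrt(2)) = sqrt(2)*n^4 + 3*sqrt(2)*n^3/2 + 5*n^3 + 5*sqrt(2)*n^2/2 + 15*n^2/2 + 5*n/2 + 3*sqrt(2)*n + sqrt(2)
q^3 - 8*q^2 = q^2*(q - 8)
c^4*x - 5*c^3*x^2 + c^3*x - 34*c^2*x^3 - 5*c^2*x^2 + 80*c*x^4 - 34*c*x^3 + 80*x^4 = (c - 8*x)*(c - 2*x)*(c + 5*x)*(c*x + x)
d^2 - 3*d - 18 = (d - 6)*(d + 3)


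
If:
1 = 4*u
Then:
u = 1/4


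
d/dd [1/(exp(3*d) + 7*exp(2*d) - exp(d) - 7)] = (-3*exp(2*d) - 14*exp(d) + 1)*exp(d)/(exp(3*d) + 7*exp(2*d) - exp(d) - 7)^2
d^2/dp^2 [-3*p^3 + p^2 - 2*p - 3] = 2 - 18*p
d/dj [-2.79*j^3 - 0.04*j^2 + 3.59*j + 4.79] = -8.37*j^2 - 0.08*j + 3.59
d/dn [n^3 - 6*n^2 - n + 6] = 3*n^2 - 12*n - 1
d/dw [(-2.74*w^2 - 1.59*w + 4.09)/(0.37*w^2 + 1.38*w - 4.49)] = (-3.1929*w^2 + 21.5786*w + 1.4949)/(0.1369*w^4 + 1.0212*w^3 - 1.4182*w^2 - 12.3924*w + 20.1601)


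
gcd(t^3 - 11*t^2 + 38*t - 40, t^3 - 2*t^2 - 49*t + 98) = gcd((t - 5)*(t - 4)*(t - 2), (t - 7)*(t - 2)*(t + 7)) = t - 2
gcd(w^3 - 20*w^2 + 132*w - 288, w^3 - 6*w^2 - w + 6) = w - 6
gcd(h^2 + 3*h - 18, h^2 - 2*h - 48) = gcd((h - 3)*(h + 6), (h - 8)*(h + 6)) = h + 6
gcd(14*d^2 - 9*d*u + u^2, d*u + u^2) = 1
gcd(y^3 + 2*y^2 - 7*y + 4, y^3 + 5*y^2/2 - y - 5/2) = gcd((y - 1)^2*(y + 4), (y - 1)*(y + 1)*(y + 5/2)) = y - 1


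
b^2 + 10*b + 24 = (b + 4)*(b + 6)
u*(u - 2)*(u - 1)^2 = u^4 - 4*u^3 + 5*u^2 - 2*u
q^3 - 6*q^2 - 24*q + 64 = (q - 8)*(q - 2)*(q + 4)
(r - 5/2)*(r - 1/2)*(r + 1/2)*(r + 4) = r^4 + 3*r^3/2 - 41*r^2/4 - 3*r/8 + 5/2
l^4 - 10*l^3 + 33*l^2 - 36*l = l*(l - 4)*(l - 3)^2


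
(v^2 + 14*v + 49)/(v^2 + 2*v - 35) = (v + 7)/(v - 5)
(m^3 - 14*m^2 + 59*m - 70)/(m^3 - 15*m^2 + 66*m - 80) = (m - 7)/(m - 8)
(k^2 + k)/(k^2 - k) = (k + 1)/(k - 1)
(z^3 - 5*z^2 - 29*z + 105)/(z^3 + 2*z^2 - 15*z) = (z - 7)/z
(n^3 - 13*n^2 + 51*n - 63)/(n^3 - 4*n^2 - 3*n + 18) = (n - 7)/(n + 2)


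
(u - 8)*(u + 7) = u^2 - u - 56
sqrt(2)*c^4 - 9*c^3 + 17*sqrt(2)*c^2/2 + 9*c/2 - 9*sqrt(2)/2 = (c - 3*sqrt(2))*(c - 3*sqrt(2)/2)*(c - sqrt(2)/2)*(sqrt(2)*c + 1)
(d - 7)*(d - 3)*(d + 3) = d^3 - 7*d^2 - 9*d + 63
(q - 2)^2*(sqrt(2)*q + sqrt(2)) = sqrt(2)*q^3 - 3*sqrt(2)*q^2 + 4*sqrt(2)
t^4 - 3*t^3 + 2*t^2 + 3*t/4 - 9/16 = (t - 3/2)^2*(t - 1/2)*(t + 1/2)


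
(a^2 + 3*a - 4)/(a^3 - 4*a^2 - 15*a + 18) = (a + 4)/(a^2 - 3*a - 18)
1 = 1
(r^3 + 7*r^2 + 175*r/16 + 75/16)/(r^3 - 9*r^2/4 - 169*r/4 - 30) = (r + 5/4)/(r - 8)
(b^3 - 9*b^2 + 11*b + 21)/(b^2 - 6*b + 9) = (b^2 - 6*b - 7)/(b - 3)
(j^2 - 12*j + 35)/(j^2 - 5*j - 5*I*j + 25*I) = (j - 7)/(j - 5*I)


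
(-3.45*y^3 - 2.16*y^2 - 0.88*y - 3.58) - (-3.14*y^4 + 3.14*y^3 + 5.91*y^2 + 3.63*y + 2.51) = 3.14*y^4 - 6.59*y^3 - 8.07*y^2 - 4.51*y - 6.09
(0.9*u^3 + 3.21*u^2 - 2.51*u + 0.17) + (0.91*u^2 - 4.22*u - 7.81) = 0.9*u^3 + 4.12*u^2 - 6.73*u - 7.64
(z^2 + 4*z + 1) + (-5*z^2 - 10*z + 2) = -4*z^2 - 6*z + 3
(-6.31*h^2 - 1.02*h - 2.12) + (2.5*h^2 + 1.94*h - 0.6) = -3.81*h^2 + 0.92*h - 2.72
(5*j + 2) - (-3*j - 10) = 8*j + 12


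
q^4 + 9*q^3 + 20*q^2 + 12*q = q*(q + 1)*(q + 2)*(q + 6)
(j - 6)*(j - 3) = j^2 - 9*j + 18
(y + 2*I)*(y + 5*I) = y^2 + 7*I*y - 10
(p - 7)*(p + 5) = p^2 - 2*p - 35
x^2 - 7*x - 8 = (x - 8)*(x + 1)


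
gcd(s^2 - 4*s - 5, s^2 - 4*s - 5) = s^2 - 4*s - 5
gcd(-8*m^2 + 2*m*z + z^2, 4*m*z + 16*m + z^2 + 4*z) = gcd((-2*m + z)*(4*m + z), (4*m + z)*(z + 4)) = 4*m + z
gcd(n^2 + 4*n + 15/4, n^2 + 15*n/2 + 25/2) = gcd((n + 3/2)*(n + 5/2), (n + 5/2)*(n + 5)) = n + 5/2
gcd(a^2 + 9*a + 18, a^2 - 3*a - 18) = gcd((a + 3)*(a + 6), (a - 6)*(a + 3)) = a + 3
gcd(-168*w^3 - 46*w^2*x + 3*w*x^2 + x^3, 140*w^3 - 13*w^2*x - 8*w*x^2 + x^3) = -28*w^2 - 3*w*x + x^2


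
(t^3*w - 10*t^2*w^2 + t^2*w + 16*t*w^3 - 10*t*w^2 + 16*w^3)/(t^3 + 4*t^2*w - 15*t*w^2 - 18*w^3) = w*(t^3 - 10*t^2*w + t^2 + 16*t*w^2 - 10*t*w + 16*w^2)/(t^3 + 4*t^2*w - 15*t*w^2 - 18*w^3)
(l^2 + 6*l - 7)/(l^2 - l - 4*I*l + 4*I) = (l + 7)/(l - 4*I)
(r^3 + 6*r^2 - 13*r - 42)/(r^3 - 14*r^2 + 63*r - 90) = (r^2 + 9*r + 14)/(r^2 - 11*r + 30)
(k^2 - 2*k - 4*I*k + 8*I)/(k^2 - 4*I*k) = (k - 2)/k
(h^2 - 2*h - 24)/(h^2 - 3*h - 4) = (-h^2 + 2*h + 24)/(-h^2 + 3*h + 4)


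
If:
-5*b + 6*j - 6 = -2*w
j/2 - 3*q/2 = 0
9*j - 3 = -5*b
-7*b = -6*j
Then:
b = 6/31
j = 7/31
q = 7/93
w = 87/31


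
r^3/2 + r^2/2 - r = r*(r/2 + 1)*(r - 1)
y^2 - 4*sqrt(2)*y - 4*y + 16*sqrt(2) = (y - 4)*(y - 4*sqrt(2))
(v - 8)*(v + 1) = v^2 - 7*v - 8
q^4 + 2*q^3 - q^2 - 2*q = q*(q - 1)*(q + 1)*(q + 2)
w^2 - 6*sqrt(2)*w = w*(w - 6*sqrt(2))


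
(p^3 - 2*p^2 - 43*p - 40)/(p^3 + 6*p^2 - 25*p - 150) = (p^2 - 7*p - 8)/(p^2 + p - 30)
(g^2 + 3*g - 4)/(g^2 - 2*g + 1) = (g + 4)/(g - 1)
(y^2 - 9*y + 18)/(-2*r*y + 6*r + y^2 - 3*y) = (y - 6)/(-2*r + y)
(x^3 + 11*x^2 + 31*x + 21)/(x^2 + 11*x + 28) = (x^2 + 4*x + 3)/(x + 4)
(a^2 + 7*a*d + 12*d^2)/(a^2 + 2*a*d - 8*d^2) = (a + 3*d)/(a - 2*d)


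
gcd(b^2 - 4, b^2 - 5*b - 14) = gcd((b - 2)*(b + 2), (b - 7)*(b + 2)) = b + 2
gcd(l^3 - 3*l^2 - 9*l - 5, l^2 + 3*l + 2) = l + 1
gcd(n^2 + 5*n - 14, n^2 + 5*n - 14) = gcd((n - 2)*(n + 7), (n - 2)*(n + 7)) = n^2 + 5*n - 14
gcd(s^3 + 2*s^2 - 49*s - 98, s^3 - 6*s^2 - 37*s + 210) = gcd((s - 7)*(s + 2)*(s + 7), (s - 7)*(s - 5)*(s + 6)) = s - 7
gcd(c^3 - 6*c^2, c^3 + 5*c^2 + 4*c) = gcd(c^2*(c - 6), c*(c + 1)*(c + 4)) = c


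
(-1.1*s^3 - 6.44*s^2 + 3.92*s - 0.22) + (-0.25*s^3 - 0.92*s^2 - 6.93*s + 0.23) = -1.35*s^3 - 7.36*s^2 - 3.01*s + 0.01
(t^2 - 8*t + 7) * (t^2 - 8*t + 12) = t^4 - 16*t^3 + 83*t^2 - 152*t + 84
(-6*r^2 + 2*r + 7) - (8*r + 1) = -6*r^2 - 6*r + 6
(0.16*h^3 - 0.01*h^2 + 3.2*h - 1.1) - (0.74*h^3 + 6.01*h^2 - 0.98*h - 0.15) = -0.58*h^3 - 6.02*h^2 + 4.18*h - 0.95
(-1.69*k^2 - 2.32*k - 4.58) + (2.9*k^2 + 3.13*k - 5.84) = 1.21*k^2 + 0.81*k - 10.42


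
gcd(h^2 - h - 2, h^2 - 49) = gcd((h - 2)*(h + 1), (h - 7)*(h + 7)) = 1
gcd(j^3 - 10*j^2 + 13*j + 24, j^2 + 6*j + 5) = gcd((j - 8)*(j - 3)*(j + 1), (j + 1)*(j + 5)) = j + 1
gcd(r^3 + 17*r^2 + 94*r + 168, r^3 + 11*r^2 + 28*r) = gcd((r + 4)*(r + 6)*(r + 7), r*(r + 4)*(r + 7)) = r^2 + 11*r + 28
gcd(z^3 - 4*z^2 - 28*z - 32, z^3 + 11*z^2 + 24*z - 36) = 1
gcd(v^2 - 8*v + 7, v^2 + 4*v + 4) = 1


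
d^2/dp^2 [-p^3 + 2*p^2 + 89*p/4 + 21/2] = 4 - 6*p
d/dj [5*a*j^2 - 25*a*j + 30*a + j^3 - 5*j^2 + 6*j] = 10*a*j - 25*a + 3*j^2 - 10*j + 6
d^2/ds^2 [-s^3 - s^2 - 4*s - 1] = -6*s - 2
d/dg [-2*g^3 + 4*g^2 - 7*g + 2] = -6*g^2 + 8*g - 7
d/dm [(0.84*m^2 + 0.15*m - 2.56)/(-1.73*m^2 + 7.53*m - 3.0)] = (6.5847*m^2 - 13.8976*m + 18.8268)/(2.9929*m^4 - 26.0538*m^3 + 67.0809*m^2 - 45.18*m + 9.0)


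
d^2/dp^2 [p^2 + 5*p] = 2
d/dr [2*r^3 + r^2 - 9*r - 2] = 6*r^2 + 2*r - 9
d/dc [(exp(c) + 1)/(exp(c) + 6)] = 5*exp(c)/(exp(c) + 6)^2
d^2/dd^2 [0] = 0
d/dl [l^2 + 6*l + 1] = 2*l + 6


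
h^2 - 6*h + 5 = (h - 5)*(h - 1)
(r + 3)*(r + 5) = r^2 + 8*r + 15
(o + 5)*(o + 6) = o^2 + 11*o + 30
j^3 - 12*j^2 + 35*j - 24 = (j - 8)*(j - 3)*(j - 1)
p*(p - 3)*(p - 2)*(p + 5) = p^4 - 19*p^2 + 30*p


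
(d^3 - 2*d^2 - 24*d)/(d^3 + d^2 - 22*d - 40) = d*(d - 6)/(d^2 - 3*d - 10)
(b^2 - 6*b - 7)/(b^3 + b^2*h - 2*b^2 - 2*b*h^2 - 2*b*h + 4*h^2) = (b^2 - 6*b - 7)/(b^3 + b^2*h - 2*b^2 - 2*b*h^2 - 2*b*h + 4*h^2)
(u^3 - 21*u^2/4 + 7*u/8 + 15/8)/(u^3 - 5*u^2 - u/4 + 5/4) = (4*u - 3)/(2*(2*u - 1))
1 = 1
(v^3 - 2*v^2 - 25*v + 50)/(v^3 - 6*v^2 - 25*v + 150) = (v - 2)/(v - 6)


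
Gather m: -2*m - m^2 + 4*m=-m^2 + 2*m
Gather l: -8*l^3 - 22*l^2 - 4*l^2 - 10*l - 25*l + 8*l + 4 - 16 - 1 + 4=-8*l^3 - 26*l^2 - 27*l - 9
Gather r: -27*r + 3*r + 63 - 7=56 - 24*r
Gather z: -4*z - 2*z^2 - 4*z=-2*z^2 - 8*z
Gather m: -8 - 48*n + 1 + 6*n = -42*n - 7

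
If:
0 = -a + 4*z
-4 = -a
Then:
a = 4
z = 1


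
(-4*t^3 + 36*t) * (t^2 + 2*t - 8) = -4*t^5 - 8*t^4 + 68*t^3 + 72*t^2 - 288*t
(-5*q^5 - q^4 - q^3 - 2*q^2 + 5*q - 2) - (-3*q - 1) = -5*q^5 - q^4 - q^3 - 2*q^2 + 8*q - 1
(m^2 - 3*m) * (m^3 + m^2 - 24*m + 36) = m^5 - 2*m^4 - 27*m^3 + 108*m^2 - 108*m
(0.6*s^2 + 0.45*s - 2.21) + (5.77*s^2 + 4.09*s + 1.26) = 6.37*s^2 + 4.54*s - 0.95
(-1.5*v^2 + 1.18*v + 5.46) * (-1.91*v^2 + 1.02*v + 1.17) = 2.865*v^4 - 3.7838*v^3 - 10.98*v^2 + 6.9498*v + 6.3882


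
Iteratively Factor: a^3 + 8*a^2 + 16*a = (a + 4)*(a^2 + 4*a) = (a + 4)^2*(a)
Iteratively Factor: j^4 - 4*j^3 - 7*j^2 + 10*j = (j)*(j^3 - 4*j^2 - 7*j + 10) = j*(j - 1)*(j^2 - 3*j - 10) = j*(j - 5)*(j - 1)*(j + 2)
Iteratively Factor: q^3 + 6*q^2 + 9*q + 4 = (q + 1)*(q^2 + 5*q + 4) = (q + 1)*(q + 4)*(q + 1)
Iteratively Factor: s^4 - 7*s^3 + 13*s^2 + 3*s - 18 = (s - 3)*(s^3 - 4*s^2 + s + 6) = (s - 3)^2*(s^2 - s - 2) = (s - 3)^2*(s + 1)*(s - 2)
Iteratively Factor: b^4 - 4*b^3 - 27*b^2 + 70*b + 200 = (b - 5)*(b^3 + b^2 - 22*b - 40) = (b - 5)*(b + 2)*(b^2 - b - 20) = (b - 5)^2*(b + 2)*(b + 4)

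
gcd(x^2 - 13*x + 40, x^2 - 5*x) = x - 5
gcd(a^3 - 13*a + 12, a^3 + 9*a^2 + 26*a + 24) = a + 4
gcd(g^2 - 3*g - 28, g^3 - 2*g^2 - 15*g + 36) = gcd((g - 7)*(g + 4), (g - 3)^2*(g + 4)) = g + 4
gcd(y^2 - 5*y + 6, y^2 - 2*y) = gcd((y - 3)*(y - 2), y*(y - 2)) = y - 2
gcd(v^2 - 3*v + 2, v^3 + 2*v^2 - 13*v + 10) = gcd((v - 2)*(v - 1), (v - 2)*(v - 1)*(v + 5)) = v^2 - 3*v + 2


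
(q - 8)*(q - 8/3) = q^2 - 32*q/3 + 64/3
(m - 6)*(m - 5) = m^2 - 11*m + 30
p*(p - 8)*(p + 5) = p^3 - 3*p^2 - 40*p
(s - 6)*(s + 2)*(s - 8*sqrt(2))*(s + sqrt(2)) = s^4 - 7*sqrt(2)*s^3 - 4*s^3 - 28*s^2 + 28*sqrt(2)*s^2 + 64*s + 84*sqrt(2)*s + 192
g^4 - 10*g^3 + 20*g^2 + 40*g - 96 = (g - 6)*(g - 4)*(g - 2)*(g + 2)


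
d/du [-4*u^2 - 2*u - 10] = -8*u - 2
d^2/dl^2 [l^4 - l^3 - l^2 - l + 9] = 12*l^2 - 6*l - 2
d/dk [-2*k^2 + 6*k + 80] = 6 - 4*k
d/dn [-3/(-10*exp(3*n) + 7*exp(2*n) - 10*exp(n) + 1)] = (-90*exp(2*n) + 42*exp(n) - 30)*exp(n)/(10*exp(3*n) - 7*exp(2*n) + 10*exp(n) - 1)^2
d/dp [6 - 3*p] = -3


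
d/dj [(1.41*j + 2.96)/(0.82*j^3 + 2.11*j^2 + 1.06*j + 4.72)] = (-2.3124*j^3 - 10.2567*j^2 - 12.4912*j + 3.5176)/(0.6724*j^6 + 3.4604*j^5 + 6.1905*j^4 + 12.214*j^3 + 21.042*j^2 + 10.0064*j + 22.2784)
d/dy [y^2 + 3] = 2*y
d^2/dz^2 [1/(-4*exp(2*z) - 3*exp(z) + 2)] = (-2*(8*exp(z) + 3)^2*exp(z) + (16*exp(z) + 3)*(4*exp(2*z) + 3*exp(z) - 2))*exp(z)/(4*exp(2*z) + 3*exp(z) - 2)^3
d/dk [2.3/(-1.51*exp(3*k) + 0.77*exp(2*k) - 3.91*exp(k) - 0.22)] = (10.419*exp(2*k) - 3.542*exp(k) + 8.993)*exp(k)/(1.51*exp(3*k) - 0.77*exp(2*k) + 3.91*exp(k) + 0.22)^2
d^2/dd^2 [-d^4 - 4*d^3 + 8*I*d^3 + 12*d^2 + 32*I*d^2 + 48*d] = -12*d^2 + d*(-24 + 48*I) + 24 + 64*I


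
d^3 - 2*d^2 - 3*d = d*(d - 3)*(d + 1)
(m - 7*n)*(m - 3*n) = m^2 - 10*m*n + 21*n^2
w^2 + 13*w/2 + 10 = (w + 5/2)*(w + 4)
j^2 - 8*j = j*(j - 8)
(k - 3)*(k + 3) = k^2 - 9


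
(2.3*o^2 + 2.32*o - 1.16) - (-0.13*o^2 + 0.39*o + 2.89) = 2.43*o^2 + 1.93*o - 4.05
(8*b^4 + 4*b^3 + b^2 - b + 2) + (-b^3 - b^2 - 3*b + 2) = 8*b^4 + 3*b^3 - 4*b + 4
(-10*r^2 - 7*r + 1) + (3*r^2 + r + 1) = -7*r^2 - 6*r + 2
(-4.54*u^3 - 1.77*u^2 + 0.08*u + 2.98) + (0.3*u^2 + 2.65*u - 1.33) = -4.54*u^3 - 1.47*u^2 + 2.73*u + 1.65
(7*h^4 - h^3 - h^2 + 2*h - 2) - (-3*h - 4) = 7*h^4 - h^3 - h^2 + 5*h + 2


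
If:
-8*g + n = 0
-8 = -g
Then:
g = 8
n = 64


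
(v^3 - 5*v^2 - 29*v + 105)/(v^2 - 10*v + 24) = (v^3 - 5*v^2 - 29*v + 105)/(v^2 - 10*v + 24)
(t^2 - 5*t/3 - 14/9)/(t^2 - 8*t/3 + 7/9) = (3*t + 2)/(3*t - 1)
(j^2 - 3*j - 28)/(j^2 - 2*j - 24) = (j - 7)/(j - 6)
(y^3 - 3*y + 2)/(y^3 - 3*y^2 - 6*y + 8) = (y - 1)/(y - 4)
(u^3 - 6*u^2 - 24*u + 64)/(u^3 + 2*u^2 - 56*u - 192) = (u - 2)/(u + 6)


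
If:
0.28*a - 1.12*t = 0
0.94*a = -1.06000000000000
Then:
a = -1.13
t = -0.28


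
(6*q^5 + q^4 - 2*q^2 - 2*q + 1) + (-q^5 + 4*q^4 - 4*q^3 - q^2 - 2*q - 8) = 5*q^5 + 5*q^4 - 4*q^3 - 3*q^2 - 4*q - 7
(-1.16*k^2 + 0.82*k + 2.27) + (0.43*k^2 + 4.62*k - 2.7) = -0.73*k^2 + 5.44*k - 0.43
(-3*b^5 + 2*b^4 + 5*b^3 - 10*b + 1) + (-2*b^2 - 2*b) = -3*b^5 + 2*b^4 + 5*b^3 - 2*b^2 - 12*b + 1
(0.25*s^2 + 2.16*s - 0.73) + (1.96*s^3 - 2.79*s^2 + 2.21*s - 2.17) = 1.96*s^3 - 2.54*s^2 + 4.37*s - 2.9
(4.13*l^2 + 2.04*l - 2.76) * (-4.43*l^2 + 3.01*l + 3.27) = -18.2959*l^4 + 3.3941*l^3 + 31.8723*l^2 - 1.6368*l - 9.0252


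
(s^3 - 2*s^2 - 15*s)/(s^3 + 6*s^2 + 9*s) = (s - 5)/(s + 3)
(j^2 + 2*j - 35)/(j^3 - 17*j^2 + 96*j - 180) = (j + 7)/(j^2 - 12*j + 36)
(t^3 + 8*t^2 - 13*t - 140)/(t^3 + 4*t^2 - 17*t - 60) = (t + 7)/(t + 3)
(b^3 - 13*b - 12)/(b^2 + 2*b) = (b^3 - 13*b - 12)/(b*(b + 2))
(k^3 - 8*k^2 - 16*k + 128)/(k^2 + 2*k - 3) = (k^3 - 8*k^2 - 16*k + 128)/(k^2 + 2*k - 3)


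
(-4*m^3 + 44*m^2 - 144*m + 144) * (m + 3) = -4*m^4 + 32*m^3 - 12*m^2 - 288*m + 432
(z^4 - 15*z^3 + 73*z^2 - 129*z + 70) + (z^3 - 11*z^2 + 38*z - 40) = z^4 - 14*z^3 + 62*z^2 - 91*z + 30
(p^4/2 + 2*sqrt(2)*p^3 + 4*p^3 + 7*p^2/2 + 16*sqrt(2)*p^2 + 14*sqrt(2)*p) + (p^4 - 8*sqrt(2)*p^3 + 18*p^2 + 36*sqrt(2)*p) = 3*p^4/2 - 6*sqrt(2)*p^3 + 4*p^3 + 43*p^2/2 + 16*sqrt(2)*p^2 + 50*sqrt(2)*p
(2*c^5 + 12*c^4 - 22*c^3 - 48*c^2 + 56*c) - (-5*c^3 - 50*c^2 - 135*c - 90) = 2*c^5 + 12*c^4 - 17*c^3 + 2*c^2 + 191*c + 90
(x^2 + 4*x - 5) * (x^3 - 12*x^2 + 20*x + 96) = x^5 - 8*x^4 - 33*x^3 + 236*x^2 + 284*x - 480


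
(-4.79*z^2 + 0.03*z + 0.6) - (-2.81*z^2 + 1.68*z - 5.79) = -1.98*z^2 - 1.65*z + 6.39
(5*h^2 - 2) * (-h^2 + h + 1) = -5*h^4 + 5*h^3 + 7*h^2 - 2*h - 2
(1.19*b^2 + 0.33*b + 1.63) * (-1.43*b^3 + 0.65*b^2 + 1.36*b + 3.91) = -1.7017*b^5 + 0.3016*b^4 - 0.498*b^3 + 6.1612*b^2 + 3.5071*b + 6.3733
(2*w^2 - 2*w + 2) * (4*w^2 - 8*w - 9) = 8*w^4 - 24*w^3 + 6*w^2 + 2*w - 18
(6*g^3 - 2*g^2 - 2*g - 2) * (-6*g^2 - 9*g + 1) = -36*g^5 - 42*g^4 + 36*g^3 + 28*g^2 + 16*g - 2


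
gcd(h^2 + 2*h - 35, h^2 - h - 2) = 1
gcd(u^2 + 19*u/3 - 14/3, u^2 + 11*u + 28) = u + 7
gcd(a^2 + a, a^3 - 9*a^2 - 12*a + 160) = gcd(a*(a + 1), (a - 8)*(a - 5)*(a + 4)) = 1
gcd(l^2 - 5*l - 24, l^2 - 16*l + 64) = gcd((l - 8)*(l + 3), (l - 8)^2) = l - 8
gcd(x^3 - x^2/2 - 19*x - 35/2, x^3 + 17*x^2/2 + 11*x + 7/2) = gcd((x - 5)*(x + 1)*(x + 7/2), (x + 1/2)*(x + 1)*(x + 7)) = x + 1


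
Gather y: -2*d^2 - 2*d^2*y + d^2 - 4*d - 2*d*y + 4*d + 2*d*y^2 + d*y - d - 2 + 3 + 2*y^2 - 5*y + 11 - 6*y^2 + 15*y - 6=-d^2 - d + y^2*(2*d - 4) + y*(-2*d^2 - d + 10) + 6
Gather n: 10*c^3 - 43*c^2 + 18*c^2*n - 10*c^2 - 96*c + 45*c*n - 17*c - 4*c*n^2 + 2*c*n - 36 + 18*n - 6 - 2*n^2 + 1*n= 10*c^3 - 53*c^2 - 113*c + n^2*(-4*c - 2) + n*(18*c^2 + 47*c + 19) - 42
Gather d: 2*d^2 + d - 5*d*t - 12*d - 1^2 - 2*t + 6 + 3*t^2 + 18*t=2*d^2 + d*(-5*t - 11) + 3*t^2 + 16*t + 5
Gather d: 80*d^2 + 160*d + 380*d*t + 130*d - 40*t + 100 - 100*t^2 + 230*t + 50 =80*d^2 + d*(380*t + 290) - 100*t^2 + 190*t + 150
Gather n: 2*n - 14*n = -12*n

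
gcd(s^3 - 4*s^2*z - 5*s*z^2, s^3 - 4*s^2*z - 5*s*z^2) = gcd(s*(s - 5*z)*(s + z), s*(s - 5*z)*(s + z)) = -s^3 + 4*s^2*z + 5*s*z^2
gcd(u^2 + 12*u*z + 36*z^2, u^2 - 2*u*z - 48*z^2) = u + 6*z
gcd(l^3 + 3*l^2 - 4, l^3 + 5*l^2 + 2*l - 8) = l^2 + l - 2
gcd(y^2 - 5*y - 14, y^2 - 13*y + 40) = 1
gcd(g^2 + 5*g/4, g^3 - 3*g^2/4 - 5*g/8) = g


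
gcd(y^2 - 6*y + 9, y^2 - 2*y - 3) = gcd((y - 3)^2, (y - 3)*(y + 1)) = y - 3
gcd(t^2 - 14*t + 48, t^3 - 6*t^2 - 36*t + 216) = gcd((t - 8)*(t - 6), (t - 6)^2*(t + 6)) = t - 6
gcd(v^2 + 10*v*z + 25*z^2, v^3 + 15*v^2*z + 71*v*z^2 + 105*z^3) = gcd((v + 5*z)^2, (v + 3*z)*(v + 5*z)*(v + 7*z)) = v + 5*z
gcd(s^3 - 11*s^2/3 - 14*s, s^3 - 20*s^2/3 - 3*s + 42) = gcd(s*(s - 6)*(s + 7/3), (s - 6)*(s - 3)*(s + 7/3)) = s^2 - 11*s/3 - 14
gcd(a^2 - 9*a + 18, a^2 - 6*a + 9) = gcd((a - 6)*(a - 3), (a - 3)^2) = a - 3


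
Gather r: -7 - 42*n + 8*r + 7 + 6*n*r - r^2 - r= -42*n - r^2 + r*(6*n + 7)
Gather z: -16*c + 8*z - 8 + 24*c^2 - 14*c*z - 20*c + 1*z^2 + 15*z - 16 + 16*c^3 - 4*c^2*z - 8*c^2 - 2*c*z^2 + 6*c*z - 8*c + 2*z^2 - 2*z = 16*c^3 + 16*c^2 - 44*c + z^2*(3 - 2*c) + z*(-4*c^2 - 8*c + 21) - 24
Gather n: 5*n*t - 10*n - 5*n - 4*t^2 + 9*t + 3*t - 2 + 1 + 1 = n*(5*t - 15) - 4*t^2 + 12*t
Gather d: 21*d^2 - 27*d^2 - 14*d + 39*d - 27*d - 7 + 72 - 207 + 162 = -6*d^2 - 2*d + 20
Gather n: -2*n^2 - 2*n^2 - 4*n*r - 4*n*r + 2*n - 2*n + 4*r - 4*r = -4*n^2 - 8*n*r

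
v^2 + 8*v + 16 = (v + 4)^2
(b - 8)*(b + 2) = b^2 - 6*b - 16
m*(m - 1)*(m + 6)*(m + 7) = m^4 + 12*m^3 + 29*m^2 - 42*m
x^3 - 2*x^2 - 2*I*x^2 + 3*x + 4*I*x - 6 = (x - 2)*(x - 3*I)*(x + I)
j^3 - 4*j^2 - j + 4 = (j - 4)*(j - 1)*(j + 1)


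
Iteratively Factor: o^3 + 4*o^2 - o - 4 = (o + 4)*(o^2 - 1) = (o + 1)*(o + 4)*(o - 1)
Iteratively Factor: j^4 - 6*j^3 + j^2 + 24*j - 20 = (j - 1)*(j^3 - 5*j^2 - 4*j + 20) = (j - 2)*(j - 1)*(j^2 - 3*j - 10) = (j - 5)*(j - 2)*(j - 1)*(j + 2)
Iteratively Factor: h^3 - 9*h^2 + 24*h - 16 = (h - 1)*(h^2 - 8*h + 16) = (h - 4)*(h - 1)*(h - 4)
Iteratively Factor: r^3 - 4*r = (r + 2)*(r^2 - 2*r) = r*(r + 2)*(r - 2)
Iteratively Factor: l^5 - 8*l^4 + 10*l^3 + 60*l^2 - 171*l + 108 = (l - 3)*(l^4 - 5*l^3 - 5*l^2 + 45*l - 36) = (l - 3)*(l + 3)*(l^3 - 8*l^2 + 19*l - 12) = (l - 3)^2*(l + 3)*(l^2 - 5*l + 4) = (l - 4)*(l - 3)^2*(l + 3)*(l - 1)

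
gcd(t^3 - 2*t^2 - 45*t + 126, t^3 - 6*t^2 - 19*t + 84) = t - 3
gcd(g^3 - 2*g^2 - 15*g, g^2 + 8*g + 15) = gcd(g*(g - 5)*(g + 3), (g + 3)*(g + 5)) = g + 3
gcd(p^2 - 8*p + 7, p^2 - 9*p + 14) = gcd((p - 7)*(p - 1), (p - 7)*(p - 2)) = p - 7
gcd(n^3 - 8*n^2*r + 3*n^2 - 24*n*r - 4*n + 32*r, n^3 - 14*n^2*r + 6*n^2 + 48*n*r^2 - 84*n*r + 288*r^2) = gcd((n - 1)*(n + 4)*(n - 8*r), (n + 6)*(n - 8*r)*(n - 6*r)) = -n + 8*r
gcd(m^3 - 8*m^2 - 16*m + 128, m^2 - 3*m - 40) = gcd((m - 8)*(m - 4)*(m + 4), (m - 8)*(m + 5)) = m - 8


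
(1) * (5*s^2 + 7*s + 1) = 5*s^2 + 7*s + 1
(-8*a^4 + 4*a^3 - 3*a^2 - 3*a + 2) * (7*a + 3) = -56*a^5 + 4*a^4 - 9*a^3 - 30*a^2 + 5*a + 6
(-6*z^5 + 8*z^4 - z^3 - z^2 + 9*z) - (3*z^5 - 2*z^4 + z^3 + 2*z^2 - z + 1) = -9*z^5 + 10*z^4 - 2*z^3 - 3*z^2 + 10*z - 1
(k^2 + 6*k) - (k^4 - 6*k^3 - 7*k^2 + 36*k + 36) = -k^4 + 6*k^3 + 8*k^2 - 30*k - 36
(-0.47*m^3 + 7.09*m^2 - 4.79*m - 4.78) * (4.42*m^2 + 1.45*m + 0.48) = -2.0774*m^5 + 30.6563*m^4 - 11.1169*m^3 - 24.6699*m^2 - 9.2302*m - 2.2944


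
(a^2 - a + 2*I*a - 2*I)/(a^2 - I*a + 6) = (a - 1)/(a - 3*I)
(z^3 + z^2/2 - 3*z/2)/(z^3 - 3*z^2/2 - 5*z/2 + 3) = z/(z - 2)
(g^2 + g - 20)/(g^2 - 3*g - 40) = (g - 4)/(g - 8)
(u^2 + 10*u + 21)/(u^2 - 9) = (u + 7)/(u - 3)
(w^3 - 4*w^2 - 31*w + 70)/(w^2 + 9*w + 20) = (w^2 - 9*w + 14)/(w + 4)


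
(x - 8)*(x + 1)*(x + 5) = x^3 - 2*x^2 - 43*x - 40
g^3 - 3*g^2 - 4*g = g*(g - 4)*(g + 1)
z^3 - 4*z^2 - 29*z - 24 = (z - 8)*(z + 1)*(z + 3)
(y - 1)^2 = y^2 - 2*y + 1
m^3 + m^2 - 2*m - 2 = (m + 1)*(m - sqrt(2))*(m + sqrt(2))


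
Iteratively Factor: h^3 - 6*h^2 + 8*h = (h)*(h^2 - 6*h + 8) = h*(h - 4)*(h - 2)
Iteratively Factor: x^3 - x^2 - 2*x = (x - 2)*(x^2 + x) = (x - 2)*(x + 1)*(x)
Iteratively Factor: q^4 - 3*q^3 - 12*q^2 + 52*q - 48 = (q - 3)*(q^3 - 12*q + 16) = (q - 3)*(q - 2)*(q^2 + 2*q - 8) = (q - 3)*(q - 2)*(q + 4)*(q - 2)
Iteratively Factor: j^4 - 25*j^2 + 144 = (j + 4)*(j^3 - 4*j^2 - 9*j + 36) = (j - 4)*(j + 4)*(j^2 - 9) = (j - 4)*(j + 3)*(j + 4)*(j - 3)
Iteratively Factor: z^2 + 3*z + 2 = (z + 1)*(z + 2)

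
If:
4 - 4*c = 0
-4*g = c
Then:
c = 1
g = -1/4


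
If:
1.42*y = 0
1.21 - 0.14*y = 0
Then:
No Solution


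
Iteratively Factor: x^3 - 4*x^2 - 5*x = (x - 5)*(x^2 + x) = x*(x - 5)*(x + 1)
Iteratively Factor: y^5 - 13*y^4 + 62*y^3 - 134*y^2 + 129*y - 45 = (y - 3)*(y^4 - 10*y^3 + 32*y^2 - 38*y + 15) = (y - 5)*(y - 3)*(y^3 - 5*y^2 + 7*y - 3) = (y - 5)*(y - 3)^2*(y^2 - 2*y + 1) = (y - 5)*(y - 3)^2*(y - 1)*(y - 1)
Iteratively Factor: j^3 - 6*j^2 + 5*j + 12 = (j - 3)*(j^2 - 3*j - 4) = (j - 4)*(j - 3)*(j + 1)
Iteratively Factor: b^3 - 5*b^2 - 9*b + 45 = (b - 3)*(b^2 - 2*b - 15) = (b - 5)*(b - 3)*(b + 3)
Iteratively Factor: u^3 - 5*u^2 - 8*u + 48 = (u + 3)*(u^2 - 8*u + 16) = (u - 4)*(u + 3)*(u - 4)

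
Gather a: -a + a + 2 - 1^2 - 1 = 0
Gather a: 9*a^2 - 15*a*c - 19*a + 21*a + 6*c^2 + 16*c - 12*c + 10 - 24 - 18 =9*a^2 + a*(2 - 15*c) + 6*c^2 + 4*c - 32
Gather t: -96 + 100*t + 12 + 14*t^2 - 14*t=14*t^2 + 86*t - 84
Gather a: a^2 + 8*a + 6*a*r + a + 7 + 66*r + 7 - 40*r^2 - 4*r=a^2 + a*(6*r + 9) - 40*r^2 + 62*r + 14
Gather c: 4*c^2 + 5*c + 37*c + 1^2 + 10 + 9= 4*c^2 + 42*c + 20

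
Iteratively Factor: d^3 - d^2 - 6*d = (d - 3)*(d^2 + 2*d) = (d - 3)*(d + 2)*(d)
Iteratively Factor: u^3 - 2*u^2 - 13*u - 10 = (u + 2)*(u^2 - 4*u - 5) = (u - 5)*(u + 2)*(u + 1)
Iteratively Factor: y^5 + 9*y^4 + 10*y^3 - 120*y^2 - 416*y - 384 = (y + 2)*(y^4 + 7*y^3 - 4*y^2 - 112*y - 192) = (y + 2)*(y + 4)*(y^3 + 3*y^2 - 16*y - 48) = (y + 2)*(y + 3)*(y + 4)*(y^2 - 16) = (y + 2)*(y + 3)*(y + 4)^2*(y - 4)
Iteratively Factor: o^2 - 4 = (o + 2)*(o - 2)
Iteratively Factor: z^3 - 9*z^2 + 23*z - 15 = (z - 3)*(z^2 - 6*z + 5) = (z - 5)*(z - 3)*(z - 1)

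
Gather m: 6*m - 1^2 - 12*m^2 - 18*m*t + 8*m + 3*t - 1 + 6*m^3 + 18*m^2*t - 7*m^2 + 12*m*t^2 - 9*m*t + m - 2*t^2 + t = 6*m^3 + m^2*(18*t - 19) + m*(12*t^2 - 27*t + 15) - 2*t^2 + 4*t - 2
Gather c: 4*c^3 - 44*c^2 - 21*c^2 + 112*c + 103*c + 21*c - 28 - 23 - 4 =4*c^3 - 65*c^2 + 236*c - 55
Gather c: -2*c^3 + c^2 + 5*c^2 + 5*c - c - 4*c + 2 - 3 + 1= -2*c^3 + 6*c^2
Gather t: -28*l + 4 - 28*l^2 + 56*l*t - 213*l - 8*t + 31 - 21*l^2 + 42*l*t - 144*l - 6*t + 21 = -49*l^2 - 385*l + t*(98*l - 14) + 56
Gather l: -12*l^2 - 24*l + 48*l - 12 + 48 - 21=-12*l^2 + 24*l + 15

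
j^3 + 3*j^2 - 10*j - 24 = (j - 3)*(j + 2)*(j + 4)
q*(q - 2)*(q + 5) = q^3 + 3*q^2 - 10*q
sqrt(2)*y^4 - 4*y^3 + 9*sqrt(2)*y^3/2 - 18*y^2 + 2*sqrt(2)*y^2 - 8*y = y*(y + 4)*(y - 2*sqrt(2))*(sqrt(2)*y + sqrt(2)/2)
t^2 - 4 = (t - 2)*(t + 2)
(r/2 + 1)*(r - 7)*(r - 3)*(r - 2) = r^4/2 - 5*r^3 + 17*r^2/2 + 20*r - 42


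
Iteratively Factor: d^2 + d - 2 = (d + 2)*(d - 1)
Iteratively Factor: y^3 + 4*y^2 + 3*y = (y)*(y^2 + 4*y + 3) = y*(y + 3)*(y + 1)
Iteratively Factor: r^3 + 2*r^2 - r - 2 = (r + 1)*(r^2 + r - 2) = (r - 1)*(r + 1)*(r + 2)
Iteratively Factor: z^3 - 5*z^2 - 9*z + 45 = (z - 5)*(z^2 - 9) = (z - 5)*(z - 3)*(z + 3)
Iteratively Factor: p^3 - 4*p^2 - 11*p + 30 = (p - 2)*(p^2 - 2*p - 15) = (p - 2)*(p + 3)*(p - 5)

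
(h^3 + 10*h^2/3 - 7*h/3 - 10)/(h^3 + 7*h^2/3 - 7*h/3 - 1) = (3*h^2 + h - 10)/(3*h^2 - 2*h - 1)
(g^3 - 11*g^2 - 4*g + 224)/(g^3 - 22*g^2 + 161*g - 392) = (g + 4)/(g - 7)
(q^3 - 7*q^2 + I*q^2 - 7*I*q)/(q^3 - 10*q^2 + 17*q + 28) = q*(q + I)/(q^2 - 3*q - 4)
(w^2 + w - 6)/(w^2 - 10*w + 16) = (w + 3)/(w - 8)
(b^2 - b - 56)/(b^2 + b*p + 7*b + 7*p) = (b - 8)/(b + p)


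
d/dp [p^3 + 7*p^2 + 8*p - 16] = 3*p^2 + 14*p + 8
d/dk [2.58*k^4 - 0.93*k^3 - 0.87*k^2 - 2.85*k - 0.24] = 10.32*k^3 - 2.79*k^2 - 1.74*k - 2.85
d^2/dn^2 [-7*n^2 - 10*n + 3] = -14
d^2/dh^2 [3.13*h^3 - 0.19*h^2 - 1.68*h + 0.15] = 18.78*h - 0.38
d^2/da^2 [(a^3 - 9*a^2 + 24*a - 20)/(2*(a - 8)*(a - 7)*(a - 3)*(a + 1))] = (a^9 - 27*a^8 + 354*a^7 - 3438*a^6 + 26865*a^5 - 150915*a^4 + 555072*a^3 - 1255824*a^2 + 1593660*a - 892820)/(a^12 - 51*a^11 + 1116*a^10 - 13580*a^9 + 98958*a^8 - 425658*a^7 + 923156*a^6 - 123804*a^5 - 3417735*a^4 + 3865301*a^3 + 4765320*a^2 - 5673024*a - 4741632)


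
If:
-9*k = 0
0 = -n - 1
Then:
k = 0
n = -1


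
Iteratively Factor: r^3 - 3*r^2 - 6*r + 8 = (r - 1)*(r^2 - 2*r - 8) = (r - 4)*(r - 1)*(r + 2)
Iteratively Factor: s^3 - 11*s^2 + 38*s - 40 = (s - 2)*(s^2 - 9*s + 20) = (s - 5)*(s - 2)*(s - 4)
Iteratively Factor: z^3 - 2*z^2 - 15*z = (z)*(z^2 - 2*z - 15) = z*(z - 5)*(z + 3)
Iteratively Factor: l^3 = (l)*(l^2) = l^2*(l)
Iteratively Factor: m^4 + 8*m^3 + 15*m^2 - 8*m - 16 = (m + 1)*(m^3 + 7*m^2 + 8*m - 16) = (m + 1)*(m + 4)*(m^2 + 3*m - 4) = (m + 1)*(m + 4)^2*(m - 1)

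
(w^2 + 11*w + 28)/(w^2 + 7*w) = (w + 4)/w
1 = 1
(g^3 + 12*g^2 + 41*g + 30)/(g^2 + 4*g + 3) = (g^2 + 11*g + 30)/(g + 3)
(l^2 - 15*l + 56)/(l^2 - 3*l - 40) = (l - 7)/(l + 5)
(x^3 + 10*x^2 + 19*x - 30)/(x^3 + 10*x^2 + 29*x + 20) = (x^2 + 5*x - 6)/(x^2 + 5*x + 4)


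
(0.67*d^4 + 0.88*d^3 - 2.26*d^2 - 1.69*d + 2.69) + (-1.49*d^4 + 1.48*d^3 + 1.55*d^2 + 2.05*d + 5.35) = -0.82*d^4 + 2.36*d^3 - 0.71*d^2 + 0.36*d + 8.04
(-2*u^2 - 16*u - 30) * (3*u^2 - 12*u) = -6*u^4 - 24*u^3 + 102*u^2 + 360*u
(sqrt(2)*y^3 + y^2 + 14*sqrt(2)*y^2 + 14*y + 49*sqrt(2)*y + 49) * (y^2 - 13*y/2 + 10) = sqrt(2)*y^5 + y^4 + 15*sqrt(2)*y^4/2 - 32*sqrt(2)*y^3 + 15*y^3/2 - 357*sqrt(2)*y^2/2 - 32*y^2 - 357*y/2 + 490*sqrt(2)*y + 490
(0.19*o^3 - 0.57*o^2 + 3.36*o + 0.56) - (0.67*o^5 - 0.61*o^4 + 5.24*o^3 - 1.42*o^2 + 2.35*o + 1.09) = -0.67*o^5 + 0.61*o^4 - 5.05*o^3 + 0.85*o^2 + 1.01*o - 0.53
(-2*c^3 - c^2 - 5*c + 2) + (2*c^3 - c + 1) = -c^2 - 6*c + 3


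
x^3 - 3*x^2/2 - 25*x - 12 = (x - 6)*(x + 1/2)*(x + 4)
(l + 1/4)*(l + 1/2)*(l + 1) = l^3 + 7*l^2/4 + 7*l/8 + 1/8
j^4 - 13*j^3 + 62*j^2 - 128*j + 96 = (j - 4)^2*(j - 3)*(j - 2)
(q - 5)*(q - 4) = q^2 - 9*q + 20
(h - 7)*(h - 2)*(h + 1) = h^3 - 8*h^2 + 5*h + 14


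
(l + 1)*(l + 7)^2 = l^3 + 15*l^2 + 63*l + 49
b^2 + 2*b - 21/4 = (b - 3/2)*(b + 7/2)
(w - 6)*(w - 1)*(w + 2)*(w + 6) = w^4 + w^3 - 38*w^2 - 36*w + 72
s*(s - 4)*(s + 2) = s^3 - 2*s^2 - 8*s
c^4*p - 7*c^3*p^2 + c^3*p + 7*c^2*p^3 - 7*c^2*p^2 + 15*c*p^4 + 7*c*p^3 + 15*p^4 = (c - 5*p)*(c - 3*p)*(c + p)*(c*p + p)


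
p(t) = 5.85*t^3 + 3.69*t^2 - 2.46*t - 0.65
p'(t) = 17.55*t^2 + 7.38*t - 2.46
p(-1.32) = -4.43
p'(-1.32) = 18.38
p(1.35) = 17.15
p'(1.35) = 39.49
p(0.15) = -0.92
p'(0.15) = -0.96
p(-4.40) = -416.71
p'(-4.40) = 304.84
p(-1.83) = -19.64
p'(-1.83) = 42.81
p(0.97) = 5.77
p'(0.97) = 21.21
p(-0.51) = 0.79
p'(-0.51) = -1.66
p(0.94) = 5.16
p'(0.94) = 19.98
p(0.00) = -0.65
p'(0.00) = -2.46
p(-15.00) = -18877.25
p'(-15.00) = 3835.59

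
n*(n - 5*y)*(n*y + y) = n^3*y - 5*n^2*y^2 + n^2*y - 5*n*y^2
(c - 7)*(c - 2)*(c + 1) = c^3 - 8*c^2 + 5*c + 14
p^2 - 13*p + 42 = (p - 7)*(p - 6)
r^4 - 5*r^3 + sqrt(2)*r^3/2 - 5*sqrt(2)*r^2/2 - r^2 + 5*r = r*(r - 5)*(r - sqrt(2)/2)*(r + sqrt(2))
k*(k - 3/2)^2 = k^3 - 3*k^2 + 9*k/4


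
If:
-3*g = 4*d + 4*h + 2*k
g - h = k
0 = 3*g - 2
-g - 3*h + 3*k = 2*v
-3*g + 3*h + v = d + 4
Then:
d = -16/3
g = 2/3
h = 9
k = -25/3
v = -79/3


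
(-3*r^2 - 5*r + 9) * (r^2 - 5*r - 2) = -3*r^4 + 10*r^3 + 40*r^2 - 35*r - 18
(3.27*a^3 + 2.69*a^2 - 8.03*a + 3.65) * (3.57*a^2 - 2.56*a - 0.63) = 11.6739*a^5 + 1.2321*a^4 - 37.6136*a^3 + 31.8926*a^2 - 4.2851*a - 2.2995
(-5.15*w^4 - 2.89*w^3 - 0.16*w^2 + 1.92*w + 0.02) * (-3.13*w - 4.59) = 16.1195*w^5 + 32.6842*w^4 + 13.7659*w^3 - 5.2752*w^2 - 8.8754*w - 0.0918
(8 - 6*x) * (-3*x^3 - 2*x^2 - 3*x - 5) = 18*x^4 - 12*x^3 + 2*x^2 + 6*x - 40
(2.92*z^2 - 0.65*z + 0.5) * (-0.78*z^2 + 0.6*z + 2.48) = -2.2776*z^4 + 2.259*z^3 + 6.4616*z^2 - 1.312*z + 1.24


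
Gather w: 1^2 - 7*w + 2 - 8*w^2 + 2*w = -8*w^2 - 5*w + 3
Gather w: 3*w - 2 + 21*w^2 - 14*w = 21*w^2 - 11*w - 2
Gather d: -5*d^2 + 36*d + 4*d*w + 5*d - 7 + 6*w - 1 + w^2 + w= -5*d^2 + d*(4*w + 41) + w^2 + 7*w - 8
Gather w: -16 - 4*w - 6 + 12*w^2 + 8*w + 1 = 12*w^2 + 4*w - 21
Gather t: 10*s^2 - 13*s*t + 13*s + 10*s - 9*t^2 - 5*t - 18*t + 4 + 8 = 10*s^2 + 23*s - 9*t^2 + t*(-13*s - 23) + 12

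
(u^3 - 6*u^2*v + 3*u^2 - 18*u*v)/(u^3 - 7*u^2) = (u^2 - 6*u*v + 3*u - 18*v)/(u*(u - 7))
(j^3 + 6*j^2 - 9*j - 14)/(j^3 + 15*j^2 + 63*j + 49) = (j - 2)/(j + 7)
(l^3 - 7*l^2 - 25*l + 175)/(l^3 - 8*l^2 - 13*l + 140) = (l + 5)/(l + 4)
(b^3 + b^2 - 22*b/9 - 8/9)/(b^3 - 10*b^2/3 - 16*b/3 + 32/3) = (b + 1/3)/(b - 4)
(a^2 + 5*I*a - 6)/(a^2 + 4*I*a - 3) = (a + 2*I)/(a + I)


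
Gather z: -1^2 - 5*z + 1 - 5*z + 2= 2 - 10*z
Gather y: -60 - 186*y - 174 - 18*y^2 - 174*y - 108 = -18*y^2 - 360*y - 342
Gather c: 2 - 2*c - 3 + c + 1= -c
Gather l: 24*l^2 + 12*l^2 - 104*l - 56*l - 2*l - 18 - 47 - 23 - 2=36*l^2 - 162*l - 90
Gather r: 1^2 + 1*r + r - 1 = 2*r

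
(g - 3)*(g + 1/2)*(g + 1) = g^3 - 3*g^2/2 - 4*g - 3/2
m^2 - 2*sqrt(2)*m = m*(m - 2*sqrt(2))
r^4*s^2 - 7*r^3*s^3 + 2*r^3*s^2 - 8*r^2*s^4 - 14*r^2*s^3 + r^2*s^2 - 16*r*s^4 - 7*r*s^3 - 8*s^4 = (r - 8*s)*(r + s)*(r*s + s)^2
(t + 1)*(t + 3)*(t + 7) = t^3 + 11*t^2 + 31*t + 21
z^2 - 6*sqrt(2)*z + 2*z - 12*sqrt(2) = (z + 2)*(z - 6*sqrt(2))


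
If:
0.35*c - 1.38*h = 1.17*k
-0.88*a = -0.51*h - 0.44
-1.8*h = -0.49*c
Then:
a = 0.5 - 7.19163223140496*k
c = -45.5844155844156*k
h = -12.4090909090909*k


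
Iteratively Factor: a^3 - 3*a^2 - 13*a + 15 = (a + 3)*(a^2 - 6*a + 5) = (a - 5)*(a + 3)*(a - 1)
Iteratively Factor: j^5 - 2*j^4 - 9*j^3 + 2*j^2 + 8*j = (j + 1)*(j^4 - 3*j^3 - 6*j^2 + 8*j) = (j - 1)*(j + 1)*(j^3 - 2*j^2 - 8*j) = j*(j - 1)*(j + 1)*(j^2 - 2*j - 8) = j*(j - 4)*(j - 1)*(j + 1)*(j + 2)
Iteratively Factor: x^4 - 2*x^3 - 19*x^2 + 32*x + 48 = (x + 4)*(x^3 - 6*x^2 + 5*x + 12) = (x + 1)*(x + 4)*(x^2 - 7*x + 12) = (x - 3)*(x + 1)*(x + 4)*(x - 4)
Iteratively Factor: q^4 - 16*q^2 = (q)*(q^3 - 16*q) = q^2*(q^2 - 16) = q^2*(q + 4)*(q - 4)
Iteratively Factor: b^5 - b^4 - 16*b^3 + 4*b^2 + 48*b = (b - 2)*(b^4 + b^3 - 14*b^2 - 24*b) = (b - 4)*(b - 2)*(b^3 + 5*b^2 + 6*b) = b*(b - 4)*(b - 2)*(b^2 + 5*b + 6) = b*(b - 4)*(b - 2)*(b + 3)*(b + 2)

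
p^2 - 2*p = p*(p - 2)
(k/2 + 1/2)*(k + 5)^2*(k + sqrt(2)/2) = k^4/2 + sqrt(2)*k^3/4 + 11*k^3/2 + 11*sqrt(2)*k^2/4 + 35*k^2/2 + 35*sqrt(2)*k/4 + 25*k/2 + 25*sqrt(2)/4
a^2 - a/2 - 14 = (a - 4)*(a + 7/2)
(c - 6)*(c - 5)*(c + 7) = c^3 - 4*c^2 - 47*c + 210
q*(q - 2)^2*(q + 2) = q^4 - 2*q^3 - 4*q^2 + 8*q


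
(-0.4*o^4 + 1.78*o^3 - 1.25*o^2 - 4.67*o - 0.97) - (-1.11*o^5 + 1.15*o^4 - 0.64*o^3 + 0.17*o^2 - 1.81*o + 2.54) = 1.11*o^5 - 1.55*o^4 + 2.42*o^3 - 1.42*o^2 - 2.86*o - 3.51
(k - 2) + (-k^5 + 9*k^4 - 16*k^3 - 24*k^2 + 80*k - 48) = -k^5 + 9*k^4 - 16*k^3 - 24*k^2 + 81*k - 50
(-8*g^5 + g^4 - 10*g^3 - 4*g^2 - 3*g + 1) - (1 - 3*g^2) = -8*g^5 + g^4 - 10*g^3 - g^2 - 3*g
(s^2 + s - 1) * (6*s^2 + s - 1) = 6*s^4 + 7*s^3 - 6*s^2 - 2*s + 1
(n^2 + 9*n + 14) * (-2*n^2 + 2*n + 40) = -2*n^4 - 16*n^3 + 30*n^2 + 388*n + 560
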